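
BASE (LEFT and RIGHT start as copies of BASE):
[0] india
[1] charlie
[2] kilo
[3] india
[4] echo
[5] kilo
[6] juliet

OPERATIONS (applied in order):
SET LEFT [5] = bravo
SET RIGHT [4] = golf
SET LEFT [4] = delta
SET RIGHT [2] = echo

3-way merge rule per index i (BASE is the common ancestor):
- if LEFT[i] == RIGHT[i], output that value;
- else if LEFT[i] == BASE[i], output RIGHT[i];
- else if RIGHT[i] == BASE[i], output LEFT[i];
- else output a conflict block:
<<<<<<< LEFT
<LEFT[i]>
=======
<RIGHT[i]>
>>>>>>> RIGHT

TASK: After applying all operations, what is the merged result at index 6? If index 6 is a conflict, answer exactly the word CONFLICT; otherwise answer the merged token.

Answer: juliet

Derivation:
Final LEFT:  [india, charlie, kilo, india, delta, bravo, juliet]
Final RIGHT: [india, charlie, echo, india, golf, kilo, juliet]
i=0: L=india R=india -> agree -> india
i=1: L=charlie R=charlie -> agree -> charlie
i=2: L=kilo=BASE, R=echo -> take RIGHT -> echo
i=3: L=india R=india -> agree -> india
i=4: BASE=echo L=delta R=golf all differ -> CONFLICT
i=5: L=bravo, R=kilo=BASE -> take LEFT -> bravo
i=6: L=juliet R=juliet -> agree -> juliet
Index 6 -> juliet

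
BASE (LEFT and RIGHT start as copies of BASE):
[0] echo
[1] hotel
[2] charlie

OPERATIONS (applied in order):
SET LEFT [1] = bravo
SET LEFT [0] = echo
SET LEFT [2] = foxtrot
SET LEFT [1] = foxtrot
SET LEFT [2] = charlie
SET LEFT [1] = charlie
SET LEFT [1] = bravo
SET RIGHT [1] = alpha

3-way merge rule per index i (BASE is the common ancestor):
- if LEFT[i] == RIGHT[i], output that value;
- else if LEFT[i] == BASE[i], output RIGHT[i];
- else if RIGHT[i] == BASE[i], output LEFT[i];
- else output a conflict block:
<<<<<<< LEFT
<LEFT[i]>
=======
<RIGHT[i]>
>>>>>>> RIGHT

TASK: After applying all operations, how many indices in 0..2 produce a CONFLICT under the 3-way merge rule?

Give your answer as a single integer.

Answer: 1

Derivation:
Final LEFT:  [echo, bravo, charlie]
Final RIGHT: [echo, alpha, charlie]
i=0: L=echo R=echo -> agree -> echo
i=1: BASE=hotel L=bravo R=alpha all differ -> CONFLICT
i=2: L=charlie R=charlie -> agree -> charlie
Conflict count: 1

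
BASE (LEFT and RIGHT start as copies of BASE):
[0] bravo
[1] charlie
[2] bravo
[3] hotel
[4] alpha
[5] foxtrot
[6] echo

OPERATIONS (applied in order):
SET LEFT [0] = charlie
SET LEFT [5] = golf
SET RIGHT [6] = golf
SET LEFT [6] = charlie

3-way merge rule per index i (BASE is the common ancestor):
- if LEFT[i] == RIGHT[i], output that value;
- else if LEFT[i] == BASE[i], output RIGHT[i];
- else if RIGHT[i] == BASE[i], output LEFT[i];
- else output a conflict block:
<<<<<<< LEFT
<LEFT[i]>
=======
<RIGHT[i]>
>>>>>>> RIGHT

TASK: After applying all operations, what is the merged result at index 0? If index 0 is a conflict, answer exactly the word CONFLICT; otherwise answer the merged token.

Final LEFT:  [charlie, charlie, bravo, hotel, alpha, golf, charlie]
Final RIGHT: [bravo, charlie, bravo, hotel, alpha, foxtrot, golf]
i=0: L=charlie, R=bravo=BASE -> take LEFT -> charlie
i=1: L=charlie R=charlie -> agree -> charlie
i=2: L=bravo R=bravo -> agree -> bravo
i=3: L=hotel R=hotel -> agree -> hotel
i=4: L=alpha R=alpha -> agree -> alpha
i=5: L=golf, R=foxtrot=BASE -> take LEFT -> golf
i=6: BASE=echo L=charlie R=golf all differ -> CONFLICT
Index 0 -> charlie

Answer: charlie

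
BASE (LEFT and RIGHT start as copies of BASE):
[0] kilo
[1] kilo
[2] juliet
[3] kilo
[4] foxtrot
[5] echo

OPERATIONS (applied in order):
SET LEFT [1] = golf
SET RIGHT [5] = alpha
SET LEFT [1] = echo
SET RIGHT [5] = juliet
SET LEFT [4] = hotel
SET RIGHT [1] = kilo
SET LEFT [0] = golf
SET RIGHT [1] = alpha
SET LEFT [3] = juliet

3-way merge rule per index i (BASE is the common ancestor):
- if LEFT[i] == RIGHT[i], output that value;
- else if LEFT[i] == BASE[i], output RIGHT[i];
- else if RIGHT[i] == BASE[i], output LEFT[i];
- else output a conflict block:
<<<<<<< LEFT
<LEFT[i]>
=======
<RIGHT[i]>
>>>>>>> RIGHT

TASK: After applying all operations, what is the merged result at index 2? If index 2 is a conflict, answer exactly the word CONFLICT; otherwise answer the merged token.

Answer: juliet

Derivation:
Final LEFT:  [golf, echo, juliet, juliet, hotel, echo]
Final RIGHT: [kilo, alpha, juliet, kilo, foxtrot, juliet]
i=0: L=golf, R=kilo=BASE -> take LEFT -> golf
i=1: BASE=kilo L=echo R=alpha all differ -> CONFLICT
i=2: L=juliet R=juliet -> agree -> juliet
i=3: L=juliet, R=kilo=BASE -> take LEFT -> juliet
i=4: L=hotel, R=foxtrot=BASE -> take LEFT -> hotel
i=5: L=echo=BASE, R=juliet -> take RIGHT -> juliet
Index 2 -> juliet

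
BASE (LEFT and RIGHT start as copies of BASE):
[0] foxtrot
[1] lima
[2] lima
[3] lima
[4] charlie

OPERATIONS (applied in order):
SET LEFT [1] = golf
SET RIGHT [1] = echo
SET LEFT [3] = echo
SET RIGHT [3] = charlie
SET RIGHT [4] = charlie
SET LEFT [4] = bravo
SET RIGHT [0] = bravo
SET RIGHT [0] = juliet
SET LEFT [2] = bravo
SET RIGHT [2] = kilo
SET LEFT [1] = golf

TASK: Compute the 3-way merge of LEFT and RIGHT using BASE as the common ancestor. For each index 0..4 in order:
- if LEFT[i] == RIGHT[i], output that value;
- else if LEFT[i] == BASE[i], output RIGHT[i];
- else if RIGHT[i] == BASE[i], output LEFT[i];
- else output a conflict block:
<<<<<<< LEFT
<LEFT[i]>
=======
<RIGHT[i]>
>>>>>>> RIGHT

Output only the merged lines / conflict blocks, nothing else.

Answer: juliet
<<<<<<< LEFT
golf
=======
echo
>>>>>>> RIGHT
<<<<<<< LEFT
bravo
=======
kilo
>>>>>>> RIGHT
<<<<<<< LEFT
echo
=======
charlie
>>>>>>> RIGHT
bravo

Derivation:
Final LEFT:  [foxtrot, golf, bravo, echo, bravo]
Final RIGHT: [juliet, echo, kilo, charlie, charlie]
i=0: L=foxtrot=BASE, R=juliet -> take RIGHT -> juliet
i=1: BASE=lima L=golf R=echo all differ -> CONFLICT
i=2: BASE=lima L=bravo R=kilo all differ -> CONFLICT
i=3: BASE=lima L=echo R=charlie all differ -> CONFLICT
i=4: L=bravo, R=charlie=BASE -> take LEFT -> bravo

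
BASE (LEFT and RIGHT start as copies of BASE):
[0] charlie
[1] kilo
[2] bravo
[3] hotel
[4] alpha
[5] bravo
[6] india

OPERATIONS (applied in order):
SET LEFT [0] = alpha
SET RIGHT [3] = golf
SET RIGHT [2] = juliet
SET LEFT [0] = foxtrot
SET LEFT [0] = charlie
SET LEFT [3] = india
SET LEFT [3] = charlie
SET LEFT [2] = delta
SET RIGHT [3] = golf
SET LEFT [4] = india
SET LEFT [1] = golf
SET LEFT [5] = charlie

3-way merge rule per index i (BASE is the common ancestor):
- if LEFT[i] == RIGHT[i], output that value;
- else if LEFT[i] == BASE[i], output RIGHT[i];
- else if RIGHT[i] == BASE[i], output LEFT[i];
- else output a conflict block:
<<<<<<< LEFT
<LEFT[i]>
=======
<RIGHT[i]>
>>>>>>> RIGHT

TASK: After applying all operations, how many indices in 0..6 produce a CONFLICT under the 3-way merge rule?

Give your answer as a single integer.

Final LEFT:  [charlie, golf, delta, charlie, india, charlie, india]
Final RIGHT: [charlie, kilo, juliet, golf, alpha, bravo, india]
i=0: L=charlie R=charlie -> agree -> charlie
i=1: L=golf, R=kilo=BASE -> take LEFT -> golf
i=2: BASE=bravo L=delta R=juliet all differ -> CONFLICT
i=3: BASE=hotel L=charlie R=golf all differ -> CONFLICT
i=4: L=india, R=alpha=BASE -> take LEFT -> india
i=5: L=charlie, R=bravo=BASE -> take LEFT -> charlie
i=6: L=india R=india -> agree -> india
Conflict count: 2

Answer: 2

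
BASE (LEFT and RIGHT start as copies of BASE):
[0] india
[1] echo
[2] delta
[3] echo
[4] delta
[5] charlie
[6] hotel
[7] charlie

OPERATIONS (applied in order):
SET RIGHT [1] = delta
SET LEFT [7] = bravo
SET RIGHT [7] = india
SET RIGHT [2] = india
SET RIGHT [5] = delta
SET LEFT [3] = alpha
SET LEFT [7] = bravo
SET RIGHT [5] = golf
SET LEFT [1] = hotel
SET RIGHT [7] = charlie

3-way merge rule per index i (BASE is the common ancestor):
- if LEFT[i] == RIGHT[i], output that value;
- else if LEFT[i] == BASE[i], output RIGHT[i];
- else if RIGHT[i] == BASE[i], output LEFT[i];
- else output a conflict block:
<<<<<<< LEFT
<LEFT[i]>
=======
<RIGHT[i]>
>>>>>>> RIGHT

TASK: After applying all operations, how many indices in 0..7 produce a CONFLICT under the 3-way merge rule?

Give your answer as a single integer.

Final LEFT:  [india, hotel, delta, alpha, delta, charlie, hotel, bravo]
Final RIGHT: [india, delta, india, echo, delta, golf, hotel, charlie]
i=0: L=india R=india -> agree -> india
i=1: BASE=echo L=hotel R=delta all differ -> CONFLICT
i=2: L=delta=BASE, R=india -> take RIGHT -> india
i=3: L=alpha, R=echo=BASE -> take LEFT -> alpha
i=4: L=delta R=delta -> agree -> delta
i=5: L=charlie=BASE, R=golf -> take RIGHT -> golf
i=6: L=hotel R=hotel -> agree -> hotel
i=7: L=bravo, R=charlie=BASE -> take LEFT -> bravo
Conflict count: 1

Answer: 1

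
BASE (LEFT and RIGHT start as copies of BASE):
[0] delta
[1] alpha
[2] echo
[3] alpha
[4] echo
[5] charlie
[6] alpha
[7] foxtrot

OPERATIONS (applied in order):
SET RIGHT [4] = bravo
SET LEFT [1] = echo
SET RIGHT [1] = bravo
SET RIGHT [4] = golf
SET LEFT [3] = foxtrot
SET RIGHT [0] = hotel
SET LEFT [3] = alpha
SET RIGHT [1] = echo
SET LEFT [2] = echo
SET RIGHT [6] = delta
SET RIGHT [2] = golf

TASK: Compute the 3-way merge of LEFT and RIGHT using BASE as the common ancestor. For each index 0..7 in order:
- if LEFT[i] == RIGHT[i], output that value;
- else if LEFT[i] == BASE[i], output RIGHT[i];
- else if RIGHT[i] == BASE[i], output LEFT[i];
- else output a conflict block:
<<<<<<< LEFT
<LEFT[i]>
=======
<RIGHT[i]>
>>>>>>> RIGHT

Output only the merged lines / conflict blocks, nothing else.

Answer: hotel
echo
golf
alpha
golf
charlie
delta
foxtrot

Derivation:
Final LEFT:  [delta, echo, echo, alpha, echo, charlie, alpha, foxtrot]
Final RIGHT: [hotel, echo, golf, alpha, golf, charlie, delta, foxtrot]
i=0: L=delta=BASE, R=hotel -> take RIGHT -> hotel
i=1: L=echo R=echo -> agree -> echo
i=2: L=echo=BASE, R=golf -> take RIGHT -> golf
i=3: L=alpha R=alpha -> agree -> alpha
i=4: L=echo=BASE, R=golf -> take RIGHT -> golf
i=5: L=charlie R=charlie -> agree -> charlie
i=6: L=alpha=BASE, R=delta -> take RIGHT -> delta
i=7: L=foxtrot R=foxtrot -> agree -> foxtrot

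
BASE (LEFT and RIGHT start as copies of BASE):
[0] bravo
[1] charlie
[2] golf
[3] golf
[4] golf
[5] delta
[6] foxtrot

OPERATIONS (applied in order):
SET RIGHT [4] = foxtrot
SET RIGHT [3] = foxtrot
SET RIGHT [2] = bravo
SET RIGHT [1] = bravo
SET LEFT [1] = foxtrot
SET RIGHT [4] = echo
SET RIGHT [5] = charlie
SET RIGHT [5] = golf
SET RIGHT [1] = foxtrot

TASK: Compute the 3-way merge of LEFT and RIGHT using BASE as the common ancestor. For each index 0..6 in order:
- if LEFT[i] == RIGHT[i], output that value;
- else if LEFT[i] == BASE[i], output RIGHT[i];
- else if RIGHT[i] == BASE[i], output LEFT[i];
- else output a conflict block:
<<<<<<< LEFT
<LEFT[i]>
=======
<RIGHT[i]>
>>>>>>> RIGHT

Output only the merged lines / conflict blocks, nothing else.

Answer: bravo
foxtrot
bravo
foxtrot
echo
golf
foxtrot

Derivation:
Final LEFT:  [bravo, foxtrot, golf, golf, golf, delta, foxtrot]
Final RIGHT: [bravo, foxtrot, bravo, foxtrot, echo, golf, foxtrot]
i=0: L=bravo R=bravo -> agree -> bravo
i=1: L=foxtrot R=foxtrot -> agree -> foxtrot
i=2: L=golf=BASE, R=bravo -> take RIGHT -> bravo
i=3: L=golf=BASE, R=foxtrot -> take RIGHT -> foxtrot
i=4: L=golf=BASE, R=echo -> take RIGHT -> echo
i=5: L=delta=BASE, R=golf -> take RIGHT -> golf
i=6: L=foxtrot R=foxtrot -> agree -> foxtrot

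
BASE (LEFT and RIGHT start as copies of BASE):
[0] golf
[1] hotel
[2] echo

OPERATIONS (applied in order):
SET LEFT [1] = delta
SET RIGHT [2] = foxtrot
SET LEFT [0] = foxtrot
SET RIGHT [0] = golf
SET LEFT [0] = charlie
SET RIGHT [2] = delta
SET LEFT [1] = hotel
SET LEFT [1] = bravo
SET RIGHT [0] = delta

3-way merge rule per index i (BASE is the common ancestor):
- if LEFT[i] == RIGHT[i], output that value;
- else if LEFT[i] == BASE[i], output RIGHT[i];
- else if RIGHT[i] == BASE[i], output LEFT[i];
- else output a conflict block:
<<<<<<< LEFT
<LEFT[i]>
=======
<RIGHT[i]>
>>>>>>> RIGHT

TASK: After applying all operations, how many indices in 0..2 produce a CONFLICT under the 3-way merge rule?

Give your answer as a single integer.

Final LEFT:  [charlie, bravo, echo]
Final RIGHT: [delta, hotel, delta]
i=0: BASE=golf L=charlie R=delta all differ -> CONFLICT
i=1: L=bravo, R=hotel=BASE -> take LEFT -> bravo
i=2: L=echo=BASE, R=delta -> take RIGHT -> delta
Conflict count: 1

Answer: 1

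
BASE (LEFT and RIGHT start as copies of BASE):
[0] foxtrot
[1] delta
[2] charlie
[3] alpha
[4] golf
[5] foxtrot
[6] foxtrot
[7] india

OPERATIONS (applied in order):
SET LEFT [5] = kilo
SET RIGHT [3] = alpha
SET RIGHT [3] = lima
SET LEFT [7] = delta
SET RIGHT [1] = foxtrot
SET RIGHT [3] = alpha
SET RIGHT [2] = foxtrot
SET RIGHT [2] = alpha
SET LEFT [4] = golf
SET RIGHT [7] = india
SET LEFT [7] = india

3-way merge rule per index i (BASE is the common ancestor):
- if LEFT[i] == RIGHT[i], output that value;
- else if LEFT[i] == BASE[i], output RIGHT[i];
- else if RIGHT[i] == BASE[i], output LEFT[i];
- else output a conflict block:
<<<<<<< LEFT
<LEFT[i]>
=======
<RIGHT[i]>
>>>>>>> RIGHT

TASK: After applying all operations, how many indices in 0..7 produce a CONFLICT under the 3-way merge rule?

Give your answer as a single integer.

Answer: 0

Derivation:
Final LEFT:  [foxtrot, delta, charlie, alpha, golf, kilo, foxtrot, india]
Final RIGHT: [foxtrot, foxtrot, alpha, alpha, golf, foxtrot, foxtrot, india]
i=0: L=foxtrot R=foxtrot -> agree -> foxtrot
i=1: L=delta=BASE, R=foxtrot -> take RIGHT -> foxtrot
i=2: L=charlie=BASE, R=alpha -> take RIGHT -> alpha
i=3: L=alpha R=alpha -> agree -> alpha
i=4: L=golf R=golf -> agree -> golf
i=5: L=kilo, R=foxtrot=BASE -> take LEFT -> kilo
i=6: L=foxtrot R=foxtrot -> agree -> foxtrot
i=7: L=india R=india -> agree -> india
Conflict count: 0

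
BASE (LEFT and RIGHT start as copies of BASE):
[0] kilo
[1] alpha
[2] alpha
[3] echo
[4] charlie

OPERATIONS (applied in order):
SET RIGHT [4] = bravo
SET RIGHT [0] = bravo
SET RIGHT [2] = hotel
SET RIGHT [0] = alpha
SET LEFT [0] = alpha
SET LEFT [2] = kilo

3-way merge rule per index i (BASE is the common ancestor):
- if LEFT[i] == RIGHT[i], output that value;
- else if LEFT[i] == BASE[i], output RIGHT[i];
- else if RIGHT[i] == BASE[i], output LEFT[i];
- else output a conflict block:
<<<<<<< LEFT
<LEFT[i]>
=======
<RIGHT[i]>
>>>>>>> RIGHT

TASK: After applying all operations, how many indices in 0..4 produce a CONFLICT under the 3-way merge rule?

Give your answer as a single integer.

Final LEFT:  [alpha, alpha, kilo, echo, charlie]
Final RIGHT: [alpha, alpha, hotel, echo, bravo]
i=0: L=alpha R=alpha -> agree -> alpha
i=1: L=alpha R=alpha -> agree -> alpha
i=2: BASE=alpha L=kilo R=hotel all differ -> CONFLICT
i=3: L=echo R=echo -> agree -> echo
i=4: L=charlie=BASE, R=bravo -> take RIGHT -> bravo
Conflict count: 1

Answer: 1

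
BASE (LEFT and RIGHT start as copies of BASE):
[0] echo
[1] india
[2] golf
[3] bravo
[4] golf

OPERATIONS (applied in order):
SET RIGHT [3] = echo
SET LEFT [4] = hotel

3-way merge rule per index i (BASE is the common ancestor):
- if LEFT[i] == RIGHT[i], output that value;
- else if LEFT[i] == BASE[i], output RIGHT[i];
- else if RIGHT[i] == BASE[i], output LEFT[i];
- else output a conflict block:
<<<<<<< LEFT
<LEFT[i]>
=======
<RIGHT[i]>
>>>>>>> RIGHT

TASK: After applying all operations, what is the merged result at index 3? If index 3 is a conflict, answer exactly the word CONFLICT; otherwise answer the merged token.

Final LEFT:  [echo, india, golf, bravo, hotel]
Final RIGHT: [echo, india, golf, echo, golf]
i=0: L=echo R=echo -> agree -> echo
i=1: L=india R=india -> agree -> india
i=2: L=golf R=golf -> agree -> golf
i=3: L=bravo=BASE, R=echo -> take RIGHT -> echo
i=4: L=hotel, R=golf=BASE -> take LEFT -> hotel
Index 3 -> echo

Answer: echo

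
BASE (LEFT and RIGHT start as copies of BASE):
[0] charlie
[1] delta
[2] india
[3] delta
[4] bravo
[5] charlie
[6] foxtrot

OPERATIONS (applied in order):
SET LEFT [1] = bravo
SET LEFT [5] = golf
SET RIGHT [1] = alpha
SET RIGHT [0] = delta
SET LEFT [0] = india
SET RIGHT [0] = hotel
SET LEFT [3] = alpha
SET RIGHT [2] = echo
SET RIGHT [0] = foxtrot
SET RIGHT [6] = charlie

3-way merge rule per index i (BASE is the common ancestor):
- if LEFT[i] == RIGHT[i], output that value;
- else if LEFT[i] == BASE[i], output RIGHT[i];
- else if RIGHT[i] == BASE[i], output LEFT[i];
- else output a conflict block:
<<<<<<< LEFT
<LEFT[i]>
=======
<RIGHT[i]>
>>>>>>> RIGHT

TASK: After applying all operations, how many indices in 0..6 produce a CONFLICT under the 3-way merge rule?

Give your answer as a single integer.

Answer: 2

Derivation:
Final LEFT:  [india, bravo, india, alpha, bravo, golf, foxtrot]
Final RIGHT: [foxtrot, alpha, echo, delta, bravo, charlie, charlie]
i=0: BASE=charlie L=india R=foxtrot all differ -> CONFLICT
i=1: BASE=delta L=bravo R=alpha all differ -> CONFLICT
i=2: L=india=BASE, R=echo -> take RIGHT -> echo
i=3: L=alpha, R=delta=BASE -> take LEFT -> alpha
i=4: L=bravo R=bravo -> agree -> bravo
i=5: L=golf, R=charlie=BASE -> take LEFT -> golf
i=6: L=foxtrot=BASE, R=charlie -> take RIGHT -> charlie
Conflict count: 2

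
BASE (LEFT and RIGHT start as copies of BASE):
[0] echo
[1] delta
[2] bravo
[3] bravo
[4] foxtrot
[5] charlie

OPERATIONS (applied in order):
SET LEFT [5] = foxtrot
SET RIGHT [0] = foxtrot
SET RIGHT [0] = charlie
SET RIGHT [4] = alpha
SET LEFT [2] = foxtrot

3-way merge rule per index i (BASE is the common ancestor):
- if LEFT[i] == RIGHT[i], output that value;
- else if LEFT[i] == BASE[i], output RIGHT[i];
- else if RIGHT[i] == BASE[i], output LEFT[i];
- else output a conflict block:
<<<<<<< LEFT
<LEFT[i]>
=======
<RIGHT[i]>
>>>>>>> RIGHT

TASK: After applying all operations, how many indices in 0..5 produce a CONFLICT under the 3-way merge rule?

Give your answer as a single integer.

Final LEFT:  [echo, delta, foxtrot, bravo, foxtrot, foxtrot]
Final RIGHT: [charlie, delta, bravo, bravo, alpha, charlie]
i=0: L=echo=BASE, R=charlie -> take RIGHT -> charlie
i=1: L=delta R=delta -> agree -> delta
i=2: L=foxtrot, R=bravo=BASE -> take LEFT -> foxtrot
i=3: L=bravo R=bravo -> agree -> bravo
i=4: L=foxtrot=BASE, R=alpha -> take RIGHT -> alpha
i=5: L=foxtrot, R=charlie=BASE -> take LEFT -> foxtrot
Conflict count: 0

Answer: 0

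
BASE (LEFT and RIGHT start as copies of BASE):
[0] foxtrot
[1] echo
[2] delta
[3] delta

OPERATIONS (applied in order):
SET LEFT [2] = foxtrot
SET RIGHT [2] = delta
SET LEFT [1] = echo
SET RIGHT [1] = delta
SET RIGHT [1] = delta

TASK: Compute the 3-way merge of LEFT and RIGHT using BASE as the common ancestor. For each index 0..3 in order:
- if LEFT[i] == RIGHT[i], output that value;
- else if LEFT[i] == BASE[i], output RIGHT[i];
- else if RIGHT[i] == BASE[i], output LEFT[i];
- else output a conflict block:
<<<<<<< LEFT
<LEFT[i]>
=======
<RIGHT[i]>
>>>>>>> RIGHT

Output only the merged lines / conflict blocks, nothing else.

Final LEFT:  [foxtrot, echo, foxtrot, delta]
Final RIGHT: [foxtrot, delta, delta, delta]
i=0: L=foxtrot R=foxtrot -> agree -> foxtrot
i=1: L=echo=BASE, R=delta -> take RIGHT -> delta
i=2: L=foxtrot, R=delta=BASE -> take LEFT -> foxtrot
i=3: L=delta R=delta -> agree -> delta

Answer: foxtrot
delta
foxtrot
delta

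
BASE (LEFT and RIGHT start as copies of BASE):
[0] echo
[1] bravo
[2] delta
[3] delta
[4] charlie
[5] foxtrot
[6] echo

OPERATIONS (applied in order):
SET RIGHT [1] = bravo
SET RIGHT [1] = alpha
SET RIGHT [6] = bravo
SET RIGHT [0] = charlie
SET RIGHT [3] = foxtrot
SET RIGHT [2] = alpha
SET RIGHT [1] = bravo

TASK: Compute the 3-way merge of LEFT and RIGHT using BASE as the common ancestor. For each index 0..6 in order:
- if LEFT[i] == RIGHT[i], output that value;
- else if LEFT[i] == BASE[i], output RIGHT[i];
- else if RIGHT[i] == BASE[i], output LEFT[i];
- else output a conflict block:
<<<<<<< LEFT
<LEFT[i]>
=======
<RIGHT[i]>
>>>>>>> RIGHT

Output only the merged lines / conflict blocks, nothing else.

Answer: charlie
bravo
alpha
foxtrot
charlie
foxtrot
bravo

Derivation:
Final LEFT:  [echo, bravo, delta, delta, charlie, foxtrot, echo]
Final RIGHT: [charlie, bravo, alpha, foxtrot, charlie, foxtrot, bravo]
i=0: L=echo=BASE, R=charlie -> take RIGHT -> charlie
i=1: L=bravo R=bravo -> agree -> bravo
i=2: L=delta=BASE, R=alpha -> take RIGHT -> alpha
i=3: L=delta=BASE, R=foxtrot -> take RIGHT -> foxtrot
i=4: L=charlie R=charlie -> agree -> charlie
i=5: L=foxtrot R=foxtrot -> agree -> foxtrot
i=6: L=echo=BASE, R=bravo -> take RIGHT -> bravo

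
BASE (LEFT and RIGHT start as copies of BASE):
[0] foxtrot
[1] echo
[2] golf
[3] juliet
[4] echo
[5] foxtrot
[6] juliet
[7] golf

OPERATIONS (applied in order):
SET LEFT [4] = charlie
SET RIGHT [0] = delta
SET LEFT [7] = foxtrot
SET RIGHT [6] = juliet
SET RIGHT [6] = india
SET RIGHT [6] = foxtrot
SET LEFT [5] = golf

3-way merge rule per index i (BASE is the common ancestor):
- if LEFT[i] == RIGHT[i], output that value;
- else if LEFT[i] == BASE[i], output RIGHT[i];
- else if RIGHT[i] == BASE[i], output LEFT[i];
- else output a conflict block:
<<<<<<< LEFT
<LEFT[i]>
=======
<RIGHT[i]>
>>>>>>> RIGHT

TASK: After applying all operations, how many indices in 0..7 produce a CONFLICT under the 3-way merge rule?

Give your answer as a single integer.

Answer: 0

Derivation:
Final LEFT:  [foxtrot, echo, golf, juliet, charlie, golf, juliet, foxtrot]
Final RIGHT: [delta, echo, golf, juliet, echo, foxtrot, foxtrot, golf]
i=0: L=foxtrot=BASE, R=delta -> take RIGHT -> delta
i=1: L=echo R=echo -> agree -> echo
i=2: L=golf R=golf -> agree -> golf
i=3: L=juliet R=juliet -> agree -> juliet
i=4: L=charlie, R=echo=BASE -> take LEFT -> charlie
i=5: L=golf, R=foxtrot=BASE -> take LEFT -> golf
i=6: L=juliet=BASE, R=foxtrot -> take RIGHT -> foxtrot
i=7: L=foxtrot, R=golf=BASE -> take LEFT -> foxtrot
Conflict count: 0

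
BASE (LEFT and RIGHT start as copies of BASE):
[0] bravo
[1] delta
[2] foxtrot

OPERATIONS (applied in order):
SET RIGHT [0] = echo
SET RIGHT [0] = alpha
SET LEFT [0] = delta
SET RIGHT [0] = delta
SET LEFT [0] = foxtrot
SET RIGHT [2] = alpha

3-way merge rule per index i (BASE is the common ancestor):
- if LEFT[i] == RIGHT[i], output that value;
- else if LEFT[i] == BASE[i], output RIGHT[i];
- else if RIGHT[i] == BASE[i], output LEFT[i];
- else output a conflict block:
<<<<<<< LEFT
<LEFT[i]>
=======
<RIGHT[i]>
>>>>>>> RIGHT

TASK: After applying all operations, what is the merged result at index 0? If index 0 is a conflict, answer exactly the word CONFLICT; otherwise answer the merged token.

Answer: CONFLICT

Derivation:
Final LEFT:  [foxtrot, delta, foxtrot]
Final RIGHT: [delta, delta, alpha]
i=0: BASE=bravo L=foxtrot R=delta all differ -> CONFLICT
i=1: L=delta R=delta -> agree -> delta
i=2: L=foxtrot=BASE, R=alpha -> take RIGHT -> alpha
Index 0 -> CONFLICT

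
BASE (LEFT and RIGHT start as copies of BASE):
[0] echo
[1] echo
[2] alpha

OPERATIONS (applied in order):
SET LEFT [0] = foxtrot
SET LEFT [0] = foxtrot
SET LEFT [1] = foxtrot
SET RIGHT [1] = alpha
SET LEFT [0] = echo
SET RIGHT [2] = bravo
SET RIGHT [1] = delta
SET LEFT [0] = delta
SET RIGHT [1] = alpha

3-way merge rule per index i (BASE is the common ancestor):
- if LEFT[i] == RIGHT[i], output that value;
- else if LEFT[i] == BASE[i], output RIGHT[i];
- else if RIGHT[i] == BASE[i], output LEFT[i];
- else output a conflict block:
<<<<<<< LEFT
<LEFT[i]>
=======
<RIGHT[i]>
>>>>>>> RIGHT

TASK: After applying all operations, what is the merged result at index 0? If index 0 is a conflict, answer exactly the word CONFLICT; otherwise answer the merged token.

Final LEFT:  [delta, foxtrot, alpha]
Final RIGHT: [echo, alpha, bravo]
i=0: L=delta, R=echo=BASE -> take LEFT -> delta
i=1: BASE=echo L=foxtrot R=alpha all differ -> CONFLICT
i=2: L=alpha=BASE, R=bravo -> take RIGHT -> bravo
Index 0 -> delta

Answer: delta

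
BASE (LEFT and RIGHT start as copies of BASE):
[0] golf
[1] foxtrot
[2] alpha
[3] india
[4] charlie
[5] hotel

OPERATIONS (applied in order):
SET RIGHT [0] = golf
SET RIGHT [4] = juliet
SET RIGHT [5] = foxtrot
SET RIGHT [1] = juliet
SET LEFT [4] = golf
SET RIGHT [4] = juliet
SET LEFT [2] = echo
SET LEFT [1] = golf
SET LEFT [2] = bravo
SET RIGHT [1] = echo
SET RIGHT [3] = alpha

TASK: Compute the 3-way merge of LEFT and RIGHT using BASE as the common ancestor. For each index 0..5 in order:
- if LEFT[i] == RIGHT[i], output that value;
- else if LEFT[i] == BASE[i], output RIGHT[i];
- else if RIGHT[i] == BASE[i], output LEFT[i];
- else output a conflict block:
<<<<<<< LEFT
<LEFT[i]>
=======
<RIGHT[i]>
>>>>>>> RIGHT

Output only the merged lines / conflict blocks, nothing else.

Final LEFT:  [golf, golf, bravo, india, golf, hotel]
Final RIGHT: [golf, echo, alpha, alpha, juliet, foxtrot]
i=0: L=golf R=golf -> agree -> golf
i=1: BASE=foxtrot L=golf R=echo all differ -> CONFLICT
i=2: L=bravo, R=alpha=BASE -> take LEFT -> bravo
i=3: L=india=BASE, R=alpha -> take RIGHT -> alpha
i=4: BASE=charlie L=golf R=juliet all differ -> CONFLICT
i=5: L=hotel=BASE, R=foxtrot -> take RIGHT -> foxtrot

Answer: golf
<<<<<<< LEFT
golf
=======
echo
>>>>>>> RIGHT
bravo
alpha
<<<<<<< LEFT
golf
=======
juliet
>>>>>>> RIGHT
foxtrot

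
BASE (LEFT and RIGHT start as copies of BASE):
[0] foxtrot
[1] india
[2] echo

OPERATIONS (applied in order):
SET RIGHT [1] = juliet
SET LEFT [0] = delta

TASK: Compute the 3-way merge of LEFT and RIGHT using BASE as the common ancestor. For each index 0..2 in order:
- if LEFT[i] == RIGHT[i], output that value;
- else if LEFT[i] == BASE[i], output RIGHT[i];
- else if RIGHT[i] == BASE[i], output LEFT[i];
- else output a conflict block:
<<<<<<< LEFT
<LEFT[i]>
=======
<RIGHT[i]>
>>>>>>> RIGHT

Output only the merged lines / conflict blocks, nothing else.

Final LEFT:  [delta, india, echo]
Final RIGHT: [foxtrot, juliet, echo]
i=0: L=delta, R=foxtrot=BASE -> take LEFT -> delta
i=1: L=india=BASE, R=juliet -> take RIGHT -> juliet
i=2: L=echo R=echo -> agree -> echo

Answer: delta
juliet
echo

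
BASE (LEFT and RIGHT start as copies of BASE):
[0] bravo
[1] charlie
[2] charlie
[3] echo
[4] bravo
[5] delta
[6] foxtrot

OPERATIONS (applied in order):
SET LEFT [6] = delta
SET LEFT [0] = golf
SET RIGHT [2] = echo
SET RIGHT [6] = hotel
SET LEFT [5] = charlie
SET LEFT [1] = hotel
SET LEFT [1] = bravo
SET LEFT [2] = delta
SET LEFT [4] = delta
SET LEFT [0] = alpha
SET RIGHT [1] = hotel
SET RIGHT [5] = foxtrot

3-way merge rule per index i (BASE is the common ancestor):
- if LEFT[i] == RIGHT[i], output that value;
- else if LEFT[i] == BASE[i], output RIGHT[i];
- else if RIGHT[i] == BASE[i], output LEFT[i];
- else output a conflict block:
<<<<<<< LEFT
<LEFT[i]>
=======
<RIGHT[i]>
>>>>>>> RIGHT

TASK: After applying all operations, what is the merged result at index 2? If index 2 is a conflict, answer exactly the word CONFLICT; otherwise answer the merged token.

Final LEFT:  [alpha, bravo, delta, echo, delta, charlie, delta]
Final RIGHT: [bravo, hotel, echo, echo, bravo, foxtrot, hotel]
i=0: L=alpha, R=bravo=BASE -> take LEFT -> alpha
i=1: BASE=charlie L=bravo R=hotel all differ -> CONFLICT
i=2: BASE=charlie L=delta R=echo all differ -> CONFLICT
i=3: L=echo R=echo -> agree -> echo
i=4: L=delta, R=bravo=BASE -> take LEFT -> delta
i=5: BASE=delta L=charlie R=foxtrot all differ -> CONFLICT
i=6: BASE=foxtrot L=delta R=hotel all differ -> CONFLICT
Index 2 -> CONFLICT

Answer: CONFLICT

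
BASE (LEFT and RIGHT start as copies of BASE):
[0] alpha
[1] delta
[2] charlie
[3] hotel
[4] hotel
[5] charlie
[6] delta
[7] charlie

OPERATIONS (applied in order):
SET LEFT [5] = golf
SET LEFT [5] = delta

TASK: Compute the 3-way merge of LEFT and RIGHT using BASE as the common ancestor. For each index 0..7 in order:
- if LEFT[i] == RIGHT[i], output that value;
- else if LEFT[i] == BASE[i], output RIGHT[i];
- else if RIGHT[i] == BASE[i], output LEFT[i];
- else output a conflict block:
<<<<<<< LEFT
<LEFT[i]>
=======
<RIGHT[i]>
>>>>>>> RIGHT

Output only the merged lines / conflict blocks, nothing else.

Answer: alpha
delta
charlie
hotel
hotel
delta
delta
charlie

Derivation:
Final LEFT:  [alpha, delta, charlie, hotel, hotel, delta, delta, charlie]
Final RIGHT: [alpha, delta, charlie, hotel, hotel, charlie, delta, charlie]
i=0: L=alpha R=alpha -> agree -> alpha
i=1: L=delta R=delta -> agree -> delta
i=2: L=charlie R=charlie -> agree -> charlie
i=3: L=hotel R=hotel -> agree -> hotel
i=4: L=hotel R=hotel -> agree -> hotel
i=5: L=delta, R=charlie=BASE -> take LEFT -> delta
i=6: L=delta R=delta -> agree -> delta
i=7: L=charlie R=charlie -> agree -> charlie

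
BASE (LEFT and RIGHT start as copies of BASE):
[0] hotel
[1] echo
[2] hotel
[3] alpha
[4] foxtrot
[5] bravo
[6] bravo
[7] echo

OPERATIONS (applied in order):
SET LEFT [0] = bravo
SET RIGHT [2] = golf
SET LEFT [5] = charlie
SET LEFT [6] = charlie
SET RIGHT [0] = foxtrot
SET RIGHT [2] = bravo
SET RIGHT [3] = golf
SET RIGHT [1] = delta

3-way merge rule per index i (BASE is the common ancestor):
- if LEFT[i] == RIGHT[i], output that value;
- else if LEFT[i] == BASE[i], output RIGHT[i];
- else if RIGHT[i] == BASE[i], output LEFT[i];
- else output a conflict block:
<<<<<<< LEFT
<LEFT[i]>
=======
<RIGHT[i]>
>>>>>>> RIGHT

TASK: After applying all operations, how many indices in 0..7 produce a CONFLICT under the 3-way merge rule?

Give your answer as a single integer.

Final LEFT:  [bravo, echo, hotel, alpha, foxtrot, charlie, charlie, echo]
Final RIGHT: [foxtrot, delta, bravo, golf, foxtrot, bravo, bravo, echo]
i=0: BASE=hotel L=bravo R=foxtrot all differ -> CONFLICT
i=1: L=echo=BASE, R=delta -> take RIGHT -> delta
i=2: L=hotel=BASE, R=bravo -> take RIGHT -> bravo
i=3: L=alpha=BASE, R=golf -> take RIGHT -> golf
i=4: L=foxtrot R=foxtrot -> agree -> foxtrot
i=5: L=charlie, R=bravo=BASE -> take LEFT -> charlie
i=6: L=charlie, R=bravo=BASE -> take LEFT -> charlie
i=7: L=echo R=echo -> agree -> echo
Conflict count: 1

Answer: 1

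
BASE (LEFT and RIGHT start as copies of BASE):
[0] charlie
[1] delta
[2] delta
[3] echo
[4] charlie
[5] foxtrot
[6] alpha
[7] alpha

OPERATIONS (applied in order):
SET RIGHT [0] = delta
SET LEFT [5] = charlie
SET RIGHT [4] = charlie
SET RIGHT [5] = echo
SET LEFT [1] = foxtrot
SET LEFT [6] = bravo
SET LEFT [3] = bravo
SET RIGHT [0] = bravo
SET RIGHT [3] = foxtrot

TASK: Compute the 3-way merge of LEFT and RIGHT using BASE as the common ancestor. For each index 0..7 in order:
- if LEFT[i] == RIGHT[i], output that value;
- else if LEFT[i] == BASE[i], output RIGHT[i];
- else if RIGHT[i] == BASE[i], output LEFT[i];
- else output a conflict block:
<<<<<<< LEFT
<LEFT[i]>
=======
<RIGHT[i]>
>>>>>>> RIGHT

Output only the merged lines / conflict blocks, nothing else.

Final LEFT:  [charlie, foxtrot, delta, bravo, charlie, charlie, bravo, alpha]
Final RIGHT: [bravo, delta, delta, foxtrot, charlie, echo, alpha, alpha]
i=0: L=charlie=BASE, R=bravo -> take RIGHT -> bravo
i=1: L=foxtrot, R=delta=BASE -> take LEFT -> foxtrot
i=2: L=delta R=delta -> agree -> delta
i=3: BASE=echo L=bravo R=foxtrot all differ -> CONFLICT
i=4: L=charlie R=charlie -> agree -> charlie
i=5: BASE=foxtrot L=charlie R=echo all differ -> CONFLICT
i=6: L=bravo, R=alpha=BASE -> take LEFT -> bravo
i=7: L=alpha R=alpha -> agree -> alpha

Answer: bravo
foxtrot
delta
<<<<<<< LEFT
bravo
=======
foxtrot
>>>>>>> RIGHT
charlie
<<<<<<< LEFT
charlie
=======
echo
>>>>>>> RIGHT
bravo
alpha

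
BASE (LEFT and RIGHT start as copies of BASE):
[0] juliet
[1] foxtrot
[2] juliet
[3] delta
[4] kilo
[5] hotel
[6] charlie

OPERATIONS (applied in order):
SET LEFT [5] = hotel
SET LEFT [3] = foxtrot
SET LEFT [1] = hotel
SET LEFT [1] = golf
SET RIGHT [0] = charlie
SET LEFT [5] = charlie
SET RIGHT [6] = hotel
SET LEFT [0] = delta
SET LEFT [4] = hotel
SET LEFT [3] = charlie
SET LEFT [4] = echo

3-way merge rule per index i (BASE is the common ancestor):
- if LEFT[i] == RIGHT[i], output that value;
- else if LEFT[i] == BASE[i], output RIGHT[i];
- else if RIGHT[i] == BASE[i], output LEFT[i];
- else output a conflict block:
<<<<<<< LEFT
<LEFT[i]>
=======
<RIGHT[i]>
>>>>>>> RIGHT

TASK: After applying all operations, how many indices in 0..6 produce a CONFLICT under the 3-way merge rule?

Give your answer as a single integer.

Answer: 1

Derivation:
Final LEFT:  [delta, golf, juliet, charlie, echo, charlie, charlie]
Final RIGHT: [charlie, foxtrot, juliet, delta, kilo, hotel, hotel]
i=0: BASE=juliet L=delta R=charlie all differ -> CONFLICT
i=1: L=golf, R=foxtrot=BASE -> take LEFT -> golf
i=2: L=juliet R=juliet -> agree -> juliet
i=3: L=charlie, R=delta=BASE -> take LEFT -> charlie
i=4: L=echo, R=kilo=BASE -> take LEFT -> echo
i=5: L=charlie, R=hotel=BASE -> take LEFT -> charlie
i=6: L=charlie=BASE, R=hotel -> take RIGHT -> hotel
Conflict count: 1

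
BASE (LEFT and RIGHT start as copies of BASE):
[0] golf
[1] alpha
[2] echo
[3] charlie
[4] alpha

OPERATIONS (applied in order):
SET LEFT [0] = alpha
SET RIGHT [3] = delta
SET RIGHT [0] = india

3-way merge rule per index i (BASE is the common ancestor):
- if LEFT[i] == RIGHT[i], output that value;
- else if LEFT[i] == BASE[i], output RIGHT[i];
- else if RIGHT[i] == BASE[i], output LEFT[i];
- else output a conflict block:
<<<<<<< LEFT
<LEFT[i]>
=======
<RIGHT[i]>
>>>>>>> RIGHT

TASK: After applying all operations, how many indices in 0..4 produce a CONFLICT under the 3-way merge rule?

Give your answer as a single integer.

Final LEFT:  [alpha, alpha, echo, charlie, alpha]
Final RIGHT: [india, alpha, echo, delta, alpha]
i=0: BASE=golf L=alpha R=india all differ -> CONFLICT
i=1: L=alpha R=alpha -> agree -> alpha
i=2: L=echo R=echo -> agree -> echo
i=3: L=charlie=BASE, R=delta -> take RIGHT -> delta
i=4: L=alpha R=alpha -> agree -> alpha
Conflict count: 1

Answer: 1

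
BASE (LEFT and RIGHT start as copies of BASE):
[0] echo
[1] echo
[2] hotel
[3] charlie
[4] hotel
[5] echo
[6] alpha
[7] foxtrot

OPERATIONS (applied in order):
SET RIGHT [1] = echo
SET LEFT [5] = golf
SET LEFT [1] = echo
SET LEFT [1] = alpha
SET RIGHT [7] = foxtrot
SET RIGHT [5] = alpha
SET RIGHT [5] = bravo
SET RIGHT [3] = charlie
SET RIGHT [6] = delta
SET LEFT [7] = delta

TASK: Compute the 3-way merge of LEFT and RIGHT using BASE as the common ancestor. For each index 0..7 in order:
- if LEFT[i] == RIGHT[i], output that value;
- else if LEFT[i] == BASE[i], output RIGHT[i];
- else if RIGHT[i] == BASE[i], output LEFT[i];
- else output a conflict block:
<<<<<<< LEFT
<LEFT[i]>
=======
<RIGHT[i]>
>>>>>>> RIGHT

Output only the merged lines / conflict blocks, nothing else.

Answer: echo
alpha
hotel
charlie
hotel
<<<<<<< LEFT
golf
=======
bravo
>>>>>>> RIGHT
delta
delta

Derivation:
Final LEFT:  [echo, alpha, hotel, charlie, hotel, golf, alpha, delta]
Final RIGHT: [echo, echo, hotel, charlie, hotel, bravo, delta, foxtrot]
i=0: L=echo R=echo -> agree -> echo
i=1: L=alpha, R=echo=BASE -> take LEFT -> alpha
i=2: L=hotel R=hotel -> agree -> hotel
i=3: L=charlie R=charlie -> agree -> charlie
i=4: L=hotel R=hotel -> agree -> hotel
i=5: BASE=echo L=golf R=bravo all differ -> CONFLICT
i=6: L=alpha=BASE, R=delta -> take RIGHT -> delta
i=7: L=delta, R=foxtrot=BASE -> take LEFT -> delta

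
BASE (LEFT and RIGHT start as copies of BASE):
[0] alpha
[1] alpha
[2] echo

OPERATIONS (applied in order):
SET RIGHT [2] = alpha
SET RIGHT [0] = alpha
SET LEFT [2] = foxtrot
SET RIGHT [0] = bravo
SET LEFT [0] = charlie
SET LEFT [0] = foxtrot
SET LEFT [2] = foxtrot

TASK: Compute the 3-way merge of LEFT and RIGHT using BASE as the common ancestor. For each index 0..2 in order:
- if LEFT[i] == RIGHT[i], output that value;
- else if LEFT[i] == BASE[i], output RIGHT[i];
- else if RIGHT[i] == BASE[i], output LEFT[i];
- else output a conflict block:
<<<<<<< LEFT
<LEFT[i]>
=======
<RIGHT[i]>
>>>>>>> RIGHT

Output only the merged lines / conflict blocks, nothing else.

Final LEFT:  [foxtrot, alpha, foxtrot]
Final RIGHT: [bravo, alpha, alpha]
i=0: BASE=alpha L=foxtrot R=bravo all differ -> CONFLICT
i=1: L=alpha R=alpha -> agree -> alpha
i=2: BASE=echo L=foxtrot R=alpha all differ -> CONFLICT

Answer: <<<<<<< LEFT
foxtrot
=======
bravo
>>>>>>> RIGHT
alpha
<<<<<<< LEFT
foxtrot
=======
alpha
>>>>>>> RIGHT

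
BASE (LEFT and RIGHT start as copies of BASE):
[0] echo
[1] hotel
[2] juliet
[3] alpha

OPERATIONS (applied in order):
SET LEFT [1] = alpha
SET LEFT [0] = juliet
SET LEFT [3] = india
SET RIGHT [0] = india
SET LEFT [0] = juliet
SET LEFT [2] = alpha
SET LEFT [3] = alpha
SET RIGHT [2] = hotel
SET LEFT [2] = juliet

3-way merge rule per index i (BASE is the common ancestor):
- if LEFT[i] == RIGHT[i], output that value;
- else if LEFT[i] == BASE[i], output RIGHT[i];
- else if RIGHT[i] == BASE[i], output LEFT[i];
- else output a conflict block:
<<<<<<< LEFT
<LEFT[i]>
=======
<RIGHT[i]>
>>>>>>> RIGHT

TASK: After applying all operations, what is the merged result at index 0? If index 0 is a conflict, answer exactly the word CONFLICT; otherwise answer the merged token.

Final LEFT:  [juliet, alpha, juliet, alpha]
Final RIGHT: [india, hotel, hotel, alpha]
i=0: BASE=echo L=juliet R=india all differ -> CONFLICT
i=1: L=alpha, R=hotel=BASE -> take LEFT -> alpha
i=2: L=juliet=BASE, R=hotel -> take RIGHT -> hotel
i=3: L=alpha R=alpha -> agree -> alpha
Index 0 -> CONFLICT

Answer: CONFLICT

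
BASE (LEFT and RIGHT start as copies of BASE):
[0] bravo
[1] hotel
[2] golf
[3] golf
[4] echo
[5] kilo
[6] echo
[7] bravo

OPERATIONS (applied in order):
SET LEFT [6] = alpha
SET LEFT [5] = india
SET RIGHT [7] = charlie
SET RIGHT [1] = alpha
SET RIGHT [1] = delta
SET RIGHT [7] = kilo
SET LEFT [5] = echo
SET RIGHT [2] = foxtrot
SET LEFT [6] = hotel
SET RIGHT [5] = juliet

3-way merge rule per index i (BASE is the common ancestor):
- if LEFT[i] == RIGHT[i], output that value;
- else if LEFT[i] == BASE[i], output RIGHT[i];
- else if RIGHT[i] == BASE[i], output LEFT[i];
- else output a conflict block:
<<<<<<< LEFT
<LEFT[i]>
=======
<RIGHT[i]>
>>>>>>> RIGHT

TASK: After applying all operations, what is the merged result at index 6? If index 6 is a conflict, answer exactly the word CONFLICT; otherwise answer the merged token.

Final LEFT:  [bravo, hotel, golf, golf, echo, echo, hotel, bravo]
Final RIGHT: [bravo, delta, foxtrot, golf, echo, juliet, echo, kilo]
i=0: L=bravo R=bravo -> agree -> bravo
i=1: L=hotel=BASE, R=delta -> take RIGHT -> delta
i=2: L=golf=BASE, R=foxtrot -> take RIGHT -> foxtrot
i=3: L=golf R=golf -> agree -> golf
i=4: L=echo R=echo -> agree -> echo
i=5: BASE=kilo L=echo R=juliet all differ -> CONFLICT
i=6: L=hotel, R=echo=BASE -> take LEFT -> hotel
i=7: L=bravo=BASE, R=kilo -> take RIGHT -> kilo
Index 6 -> hotel

Answer: hotel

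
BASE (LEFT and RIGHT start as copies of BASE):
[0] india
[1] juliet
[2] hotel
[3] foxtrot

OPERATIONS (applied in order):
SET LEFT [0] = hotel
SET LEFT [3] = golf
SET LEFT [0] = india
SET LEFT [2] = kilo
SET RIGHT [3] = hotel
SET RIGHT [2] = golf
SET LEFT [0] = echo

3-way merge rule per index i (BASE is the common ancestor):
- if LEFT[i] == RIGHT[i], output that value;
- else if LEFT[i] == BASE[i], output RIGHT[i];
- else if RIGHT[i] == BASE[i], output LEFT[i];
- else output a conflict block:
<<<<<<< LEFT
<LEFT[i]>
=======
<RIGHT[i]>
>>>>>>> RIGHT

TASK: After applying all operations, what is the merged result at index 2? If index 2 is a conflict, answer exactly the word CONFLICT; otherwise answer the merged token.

Final LEFT:  [echo, juliet, kilo, golf]
Final RIGHT: [india, juliet, golf, hotel]
i=0: L=echo, R=india=BASE -> take LEFT -> echo
i=1: L=juliet R=juliet -> agree -> juliet
i=2: BASE=hotel L=kilo R=golf all differ -> CONFLICT
i=3: BASE=foxtrot L=golf R=hotel all differ -> CONFLICT
Index 2 -> CONFLICT

Answer: CONFLICT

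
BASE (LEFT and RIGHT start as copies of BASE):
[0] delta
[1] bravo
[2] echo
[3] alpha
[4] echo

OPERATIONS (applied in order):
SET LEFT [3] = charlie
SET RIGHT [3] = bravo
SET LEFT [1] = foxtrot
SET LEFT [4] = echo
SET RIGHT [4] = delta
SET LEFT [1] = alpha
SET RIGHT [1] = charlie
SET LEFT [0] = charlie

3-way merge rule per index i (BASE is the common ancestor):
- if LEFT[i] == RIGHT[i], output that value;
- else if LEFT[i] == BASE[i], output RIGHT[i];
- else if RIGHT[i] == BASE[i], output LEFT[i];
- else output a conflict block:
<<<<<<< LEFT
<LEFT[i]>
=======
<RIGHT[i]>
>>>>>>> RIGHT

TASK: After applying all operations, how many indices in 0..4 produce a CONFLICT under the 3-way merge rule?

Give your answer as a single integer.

Final LEFT:  [charlie, alpha, echo, charlie, echo]
Final RIGHT: [delta, charlie, echo, bravo, delta]
i=0: L=charlie, R=delta=BASE -> take LEFT -> charlie
i=1: BASE=bravo L=alpha R=charlie all differ -> CONFLICT
i=2: L=echo R=echo -> agree -> echo
i=3: BASE=alpha L=charlie R=bravo all differ -> CONFLICT
i=4: L=echo=BASE, R=delta -> take RIGHT -> delta
Conflict count: 2

Answer: 2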